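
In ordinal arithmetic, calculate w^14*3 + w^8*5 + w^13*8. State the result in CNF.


Ordinal addition (w^14*3 + w^8*5) + w^13*8:
alpha's leading term has exponent 14 > beta's exponent 13, so it survives.
alpha's tail term has exponent 8 < beta's exponent 13, so it is absorbed by beta.
In ordinal addition, any term followed by a strictly larger-exponent term is absorbed.
Result = w^14*3 + w^13*8

w^14*3 + w^13*8


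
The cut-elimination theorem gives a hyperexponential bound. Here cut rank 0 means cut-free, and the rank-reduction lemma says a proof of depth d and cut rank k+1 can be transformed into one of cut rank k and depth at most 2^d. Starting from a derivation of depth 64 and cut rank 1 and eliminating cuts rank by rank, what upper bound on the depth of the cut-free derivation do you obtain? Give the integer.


Each rank reduction sends depth d to at most 2^d; cut rank r needs r reductions.
2_0(64) = 64
2_1(64) = 2^64 = 18446744073709551616
Cut-free depth bound = 18446744073709551616

18446744073709551616


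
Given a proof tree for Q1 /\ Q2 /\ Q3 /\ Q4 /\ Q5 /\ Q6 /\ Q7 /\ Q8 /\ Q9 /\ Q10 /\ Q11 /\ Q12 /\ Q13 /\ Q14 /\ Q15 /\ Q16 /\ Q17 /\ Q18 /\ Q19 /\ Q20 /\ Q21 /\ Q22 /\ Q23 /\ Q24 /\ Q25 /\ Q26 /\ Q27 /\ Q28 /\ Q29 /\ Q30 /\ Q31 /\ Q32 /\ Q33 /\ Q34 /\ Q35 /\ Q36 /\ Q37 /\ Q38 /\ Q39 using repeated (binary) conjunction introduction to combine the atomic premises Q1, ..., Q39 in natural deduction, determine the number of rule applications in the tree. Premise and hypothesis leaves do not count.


The target conjunction has 39 conjuncts, i.e. 38 binary /\ connectives.
Each conjunction-intro joins two pieces, so 39 atoms require 39-1 = 38 applications.
Total inference nodes = 38

38


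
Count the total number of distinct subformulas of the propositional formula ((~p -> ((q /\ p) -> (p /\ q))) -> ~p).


Formula: ((~p -> ((q /\ p) -> (p /\ q))) -> ~p)
Subformulas found:
  1. q
  2. p
  3. ~p
  4. (q /\ p)
  5. (p /\ q)
  6. ((q /\ p) -> (p /\ q))
  7. (~p -> ((q /\ p) -> (p /\ q)))
  8. ((~p -> ((q /\ p) -> (p /\ q))) -> ~p)
Total distinct subformulas = 8

8


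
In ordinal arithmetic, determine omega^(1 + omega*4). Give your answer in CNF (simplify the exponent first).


omega^(1 + omega*4):
In ordinal addition a term is absorbed by a following term of strictly larger exponent: 0 < 1, so 1 + omega*4 = omega*4.
omega raised to a CNF ordinal is a single CNF term: Result = omega^(omega*4)

omega^(omega*4)


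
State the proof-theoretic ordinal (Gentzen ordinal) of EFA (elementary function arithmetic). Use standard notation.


The proof-theoretic ordinal of EFA (elementary function arithmetic) is a standard result in ordinal analysis.
This ordinal is the supremum of order types of primitive recursive well-orderings
that the theory can prove to be well-ordered.
For EFA (elementary function arithmetic), the proof-theoretic ordinal is omega^3.

omega^3


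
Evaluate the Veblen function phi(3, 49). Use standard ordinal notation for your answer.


phi(3, 49):
phi(3, beta) = eta_beta (the beta-th eta number, fixed point of zeta).
phi(3, 49) = eta_49

eta_49


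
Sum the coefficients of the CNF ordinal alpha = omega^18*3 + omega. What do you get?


CNF: omega^18*3 + omega
Coefficients: 3 + 1 = 4

4


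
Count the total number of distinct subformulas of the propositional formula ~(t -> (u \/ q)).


Formula: ~(t -> (u \/ q))
Subformulas found:
  1. q
  2. u
  3. t
  4. (u \/ q)
  5. (t -> (u \/ q))
  6. ~(t -> (u \/ q))
Total distinct subformulas = 6

6


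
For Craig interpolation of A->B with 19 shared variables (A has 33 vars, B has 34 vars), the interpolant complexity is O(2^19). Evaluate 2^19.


Shared atoms = 19
Craig interpolant size bound = 2^19
= 524288

524288


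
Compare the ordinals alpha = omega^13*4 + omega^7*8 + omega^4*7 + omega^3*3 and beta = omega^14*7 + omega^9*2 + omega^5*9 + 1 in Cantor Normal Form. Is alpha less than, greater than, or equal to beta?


Compare term by term from highest exponent:
alpha = omega^13*4 + omega^7*8 + omega^4*7 + omega^3*3
beta = omega^14*7 + omega^9*2 + omega^5*9 + 1
Term 1: alpha has omega^13*4, beta has omega^14*7
Term 2: alpha has omega^7*8, beta has omega^9*2
Term 3: alpha has omega^4*7, beta has omega^5*9
Term 4: alpha has omega^3*3, beta has omega^0*1
Result: alpha < beta

alpha < beta


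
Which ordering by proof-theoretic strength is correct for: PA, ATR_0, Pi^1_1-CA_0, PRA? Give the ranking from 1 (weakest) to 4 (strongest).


Ordering by consistency strength:
1. PRA
2. PA
3. ATR_0
4. Pi^1_1-CA_0


PA=2, ATR_0=3, Pi^1_1-CA_0=4, PRA=1


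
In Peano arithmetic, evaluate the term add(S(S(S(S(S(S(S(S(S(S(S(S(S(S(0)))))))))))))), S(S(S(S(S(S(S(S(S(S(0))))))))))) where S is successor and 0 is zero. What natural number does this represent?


add(S^14(0), S^10(0)):
S^14(0) = 14
S^10(0) = 10
14 + 10 = 24

24


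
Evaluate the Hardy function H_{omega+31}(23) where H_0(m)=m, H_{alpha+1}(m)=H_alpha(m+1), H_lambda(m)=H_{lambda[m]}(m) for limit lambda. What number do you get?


H_{omega+31}(23):
Unwind the 31 successor steps: H_{omega+31}(23) = H_omega(23+31) = H_omega(54).
H_omega(m) = H_m(m) = m + m = 2m.
Result = 2 * 54 = 108

108


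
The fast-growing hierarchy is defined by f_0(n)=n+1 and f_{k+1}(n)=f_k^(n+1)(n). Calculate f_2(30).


f_2(30) = f_1^31(30)
f_1(m) = 2m + 1.
Iterating: f_1^k(n) = 2^k*(n+1) - 1.
f_2(30) = 2^31*(30+1) - 1 = 2147483648*31 - 1 = 66571993087

66571993087


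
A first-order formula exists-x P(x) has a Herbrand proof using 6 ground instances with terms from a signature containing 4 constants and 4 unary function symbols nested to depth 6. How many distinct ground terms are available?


Herbrand terms by depth:
Depth 0: 4 constants
Depth 1: 16 new terms (running total: 20)
Depth 2: 64 new terms (running total: 84)
Depth 3: 256 new terms (running total: 340)
Depth 4: 1024 new terms (running total: 1364)
Depth 5: 4096 new terms (running total: 5460)
Depth 6: 16384 new terms (running total: 21844)
Total distinct ground terms = 21844

21844


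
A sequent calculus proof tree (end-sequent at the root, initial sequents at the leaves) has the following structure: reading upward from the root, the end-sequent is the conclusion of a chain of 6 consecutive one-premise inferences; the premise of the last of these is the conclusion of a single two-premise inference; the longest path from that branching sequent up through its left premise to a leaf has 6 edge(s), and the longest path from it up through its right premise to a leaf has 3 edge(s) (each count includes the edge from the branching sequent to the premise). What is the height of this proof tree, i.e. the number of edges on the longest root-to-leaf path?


Longest path through the left premise: 6 edges (measured from the branching sequent)
Longest path through the right premise: 3 edges
Height of the subtree rooted at the branching sequent: max(6, 3) = 6
The branching sequent sits 6 edges above the root (the chain of one-premise inferences), so height = 6 + 6 = 12

12


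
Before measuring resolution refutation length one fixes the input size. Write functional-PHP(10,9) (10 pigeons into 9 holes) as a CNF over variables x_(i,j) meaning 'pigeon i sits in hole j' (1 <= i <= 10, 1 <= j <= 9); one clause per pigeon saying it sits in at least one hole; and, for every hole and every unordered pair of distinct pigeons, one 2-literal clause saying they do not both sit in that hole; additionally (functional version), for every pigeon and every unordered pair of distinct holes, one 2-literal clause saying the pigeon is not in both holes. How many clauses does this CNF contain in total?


functional-PHP(10,9): 10 pigeons, 9 holes, 10*9 = 90 variables.
- pigeon clauses: one per pigeon -> 10 clauses
- hole clauses: 9 holes * C(10,2) = 9 * 45 -> 405 clauses
- functional clauses: 10 pigeons * C(9,2) = 10 * 36 -> 360 clauses
Total clauses = 10 + 405 + 360 = 775

775


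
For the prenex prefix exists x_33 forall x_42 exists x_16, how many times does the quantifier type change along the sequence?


Walk the prefix and count type changes:
  position 1: exists -> forall <-- alternation
  position 2: forall -> exists <-- alternation
Total alternations = 2

2


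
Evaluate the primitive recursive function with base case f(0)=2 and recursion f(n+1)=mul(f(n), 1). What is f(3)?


f(0) = 2
f(1) = mul(f(0), 1) = mul(2, 1) = 2
f(2) = mul(f(1), 1) = mul(2, 1) = 2
f(3) = mul(f(2), 1) = mul(2, 1) = 2


2


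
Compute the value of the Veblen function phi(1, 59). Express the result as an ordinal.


phi(1, 59):
phi(1, beta) = epsilon_beta (the beta-th epsilon number).
phi(1, 59) = epsilon_59

epsilon_59


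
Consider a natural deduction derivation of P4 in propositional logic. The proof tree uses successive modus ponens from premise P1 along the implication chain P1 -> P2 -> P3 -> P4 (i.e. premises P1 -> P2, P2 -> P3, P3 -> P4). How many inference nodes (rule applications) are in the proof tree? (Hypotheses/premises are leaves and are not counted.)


We have a chain: P1 -> P2 -> P3 -> P4.
Each modus ponens application produces the next variable.
The chain has 4 propositions, so 4-1 = 3 modus ponens steps.
Total inference nodes = 3

3


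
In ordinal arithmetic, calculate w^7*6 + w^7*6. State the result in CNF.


Ordinal addition w^7*6 + w^7*6:
Both terms have the same exponent 7.
w^e*c + w^e*d = w^e*(c+d).
Result = w^7*(6+6) = w^7*12

w^7*12


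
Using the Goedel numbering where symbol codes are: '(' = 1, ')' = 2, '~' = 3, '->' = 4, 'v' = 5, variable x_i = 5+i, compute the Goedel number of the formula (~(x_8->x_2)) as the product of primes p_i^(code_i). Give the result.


Formula: (~(x_8->x_2))
Symbol codes: [1, 3, 1, 13, 4, 7, 2, 2]
Primes: [2, 3, 5, 7, 11, 13, 17, 19]
p_1^1 = 2^1 = 2
p_2^3 = 3^3 = 27
p_3^1 = 5^1 = 5
p_4^13 = 7^13 = 96889010407
p_5^4 = 11^4 = 14641
p_6^7 = 13^7 = 62748517
p_7^2 = 17^2 = 289
p_8^2 = 19^2 = 361
Product = 2507364864215070417132457452570

2507364864215070417132457452570


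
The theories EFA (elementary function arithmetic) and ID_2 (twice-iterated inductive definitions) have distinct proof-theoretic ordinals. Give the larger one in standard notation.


Proof-theoretic ordinal of EFA (elementary function arithmetic): omega^3
Proof-theoretic ordinal of ID_2 (twice-iterated inductive definitions): psi_0(epsilon_{Omega_2+1})
Comparing: omega^3 < psi_0(epsilon_{Omega_2+1}).
The larger ordinal is psi_0(epsilon_{Omega_2+1}) (from ID_2 (twice-iterated inductive definitions)).

psi_0(epsilon_{Omega_2+1})


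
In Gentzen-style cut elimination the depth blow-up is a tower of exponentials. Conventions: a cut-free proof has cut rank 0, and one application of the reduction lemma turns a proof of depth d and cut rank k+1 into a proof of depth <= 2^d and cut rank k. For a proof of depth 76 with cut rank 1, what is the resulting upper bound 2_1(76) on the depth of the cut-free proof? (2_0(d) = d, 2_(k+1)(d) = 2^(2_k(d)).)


Each rank reduction sends depth d to at most 2^d; cut rank r needs r reductions.
2_0(76) = 76
2_1(76) = 2^76 = 75557863725914323419136
Cut-free depth bound = 75557863725914323419136

75557863725914323419136


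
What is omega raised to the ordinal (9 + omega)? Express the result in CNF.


omega^(9 + omega):
In ordinal addition a term is absorbed by a following term of strictly larger exponent: 0 < 1, so 9 + omega = omega.
omega raised to a CNF ordinal is a single CNF term: Result = omega^omega

omega^omega


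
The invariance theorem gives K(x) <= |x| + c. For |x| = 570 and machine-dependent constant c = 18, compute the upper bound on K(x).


K(x) <= |x| + c = 570 + 18 = 588

588


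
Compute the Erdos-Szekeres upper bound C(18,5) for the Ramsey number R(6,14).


R(6,14) <= C(6+14-2, 6-1) = C(18, 5)
C(18, 5) = 18! / (5! * 13!)
= 8568

8568


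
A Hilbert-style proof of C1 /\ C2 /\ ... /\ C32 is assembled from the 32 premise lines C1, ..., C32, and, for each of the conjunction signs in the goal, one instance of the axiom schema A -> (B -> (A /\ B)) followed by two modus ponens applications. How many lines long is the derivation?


Conjoining 32 premises:
- 32 premise lines
- the goal has 31 conjunction signs; each costs 1 axiom instance + 2 MP = 3 lines: 3 * 31 = 93
Total = 32 + 93 = 125 lines.

125


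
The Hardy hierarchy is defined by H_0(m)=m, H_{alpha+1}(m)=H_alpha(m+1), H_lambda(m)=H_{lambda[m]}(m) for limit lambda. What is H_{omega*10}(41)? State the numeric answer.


H_{omega*10}(41):
For the Hardy hierarchy, H_{omega*k}(n) = 2^k * n.
2^10 = 1024.
1024 * 41 = 41984

41984


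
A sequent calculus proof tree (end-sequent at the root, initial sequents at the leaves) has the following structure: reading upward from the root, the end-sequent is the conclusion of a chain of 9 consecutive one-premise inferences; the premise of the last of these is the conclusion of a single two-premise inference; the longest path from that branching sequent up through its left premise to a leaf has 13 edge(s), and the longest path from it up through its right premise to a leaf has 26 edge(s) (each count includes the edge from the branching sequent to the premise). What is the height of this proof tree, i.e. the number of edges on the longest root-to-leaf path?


Longest path through the left premise: 13 edges (measured from the branching sequent)
Longest path through the right premise: 26 edges
Height of the subtree rooted at the branching sequent: max(13, 26) = 26
The branching sequent sits 9 edges above the root (the chain of one-premise inferences), so height = 26 + 9 = 35

35


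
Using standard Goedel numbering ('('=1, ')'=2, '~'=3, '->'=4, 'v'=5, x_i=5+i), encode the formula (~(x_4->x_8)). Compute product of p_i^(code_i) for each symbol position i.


Formula: (~(x_4->x_8))
Symbol codes: [1, 3, 1, 9, 4, 13, 2, 2]
Primes: [2, 3, 5, 7, 11, 13, 17, 19]
p_1^1 = 2^1 = 2
p_2^3 = 3^3 = 27
p_3^1 = 5^1 = 5
p_4^9 = 7^9 = 40353607
p_5^4 = 11^4 = 14641
p_6^13 = 13^13 = 302875106592253
p_7^2 = 17^2 = 289
p_8^2 = 19^2 = 361
Product = 5040637772960049906309329372837130

5040637772960049906309329372837130


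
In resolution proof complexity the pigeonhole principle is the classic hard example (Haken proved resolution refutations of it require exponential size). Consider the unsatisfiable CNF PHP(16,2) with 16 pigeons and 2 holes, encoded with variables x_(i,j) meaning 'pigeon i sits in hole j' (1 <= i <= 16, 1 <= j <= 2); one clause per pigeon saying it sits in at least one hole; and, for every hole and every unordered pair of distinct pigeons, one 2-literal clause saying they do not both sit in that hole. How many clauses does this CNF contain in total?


PHP(16,2): 16 pigeons, 2 holes, 16*2 = 32 variables.
- pigeon clauses: one per pigeon -> 16 clauses
- hole clauses: 2 holes * C(16,2) = 2 * 120 -> 240 clauses
Total clauses = 16 + 240 = 256

256


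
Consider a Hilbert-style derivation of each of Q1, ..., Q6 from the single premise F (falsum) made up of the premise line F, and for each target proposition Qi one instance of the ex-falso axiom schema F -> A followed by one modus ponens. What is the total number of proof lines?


Ex falso, line by line:
- 1 premise line (F)
- 6 targets, each needing 1 axiom instance (F -> Qi) + 1 MP = 2 lines: 2 * 6 = 12
Total = 1 + 12 = 13 lines.

13


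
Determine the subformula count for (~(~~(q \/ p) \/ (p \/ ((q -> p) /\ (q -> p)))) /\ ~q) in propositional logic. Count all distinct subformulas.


Formula: (~(~~(q \/ p) \/ (p \/ ((q -> p) /\ (q -> p)))) /\ ~q)
Subformulas found:
  1. q
  2. p
  3. ~q
  4. (q \/ p)
  5. (q -> p)
  6. ~(q \/ p)
  7. ~~(q \/ p)
  8. ((q -> p) /\ (q -> p))
  9. (p \/ ((q -> p) /\ (q -> p)))
  10. (~~(q \/ p) \/ (p \/ ((q -> p) /\ (q -> p))))
  11. ~(~~(q \/ p) \/ (p \/ ((q -> p) /\ (q -> p))))
  12. (~(~~(q \/ p) \/ (p \/ ((q -> p) /\ (q -> p)))) /\ ~q)
Total distinct subformulas = 12

12


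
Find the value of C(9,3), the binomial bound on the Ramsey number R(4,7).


R(4,7) <= C(4+7-2, 4-1) = C(9, 3)
C(9, 3) = 9! / (3! * 6!)
= 84

84


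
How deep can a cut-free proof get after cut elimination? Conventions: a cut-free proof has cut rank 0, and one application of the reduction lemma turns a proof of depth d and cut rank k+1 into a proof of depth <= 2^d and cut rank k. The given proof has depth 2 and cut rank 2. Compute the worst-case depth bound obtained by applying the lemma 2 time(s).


Each rank reduction sends depth d to at most 2^d; cut rank r needs r reductions.
2_0(2) = 2
2_1(2) = 2^2 = 4
2_2(2) = 2^4 = 16
Cut-free depth bound = 16

16


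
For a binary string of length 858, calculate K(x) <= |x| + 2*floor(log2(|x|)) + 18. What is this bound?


floor(log2(858)) = 9
2 * 9 = 18
K(x) <= 858 + 18 + 18 = 894

894


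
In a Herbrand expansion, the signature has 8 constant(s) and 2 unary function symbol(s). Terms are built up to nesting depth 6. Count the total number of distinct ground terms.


Herbrand terms by depth:
Depth 0: 8 constants
Depth 1: 16 new terms (running total: 24)
Depth 2: 32 new terms (running total: 56)
Depth 3: 64 new terms (running total: 120)
Depth 4: 128 new terms (running total: 248)
Depth 5: 256 new terms (running total: 504)
Depth 6: 512 new terms (running total: 1016)
Total distinct ground terms = 1016

1016


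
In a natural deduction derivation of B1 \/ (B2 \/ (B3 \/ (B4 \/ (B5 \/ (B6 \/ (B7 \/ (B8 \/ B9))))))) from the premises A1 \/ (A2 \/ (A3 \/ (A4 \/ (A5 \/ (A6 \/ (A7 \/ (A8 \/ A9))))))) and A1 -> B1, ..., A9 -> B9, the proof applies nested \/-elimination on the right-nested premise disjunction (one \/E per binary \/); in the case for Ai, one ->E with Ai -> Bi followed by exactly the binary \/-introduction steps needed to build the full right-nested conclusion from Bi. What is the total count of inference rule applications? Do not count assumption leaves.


Constructive dilemma with 9 branches, all disjunctions right-nested:
- \/E: the premise has 8 binary \/, each eliminated once: 8 nodes.
- ->E: one per case (Ai with Ai -> Bi gives Bi): 9 nodes.
- \/I: in case i < n, Bi needs 1 step to form Bi \/ (B(i+1) \/ ...) and then i-1 steps to prepend B(i-1), ..., B1, i.e. i steps; in case i = n, B9 needs 8 prepend steps.
  \/I total = (1 + 2 + ... + 8) + 8 = 36 + 8 = 44 nodes.
Total = 8 + 9 + 44 = 61

61


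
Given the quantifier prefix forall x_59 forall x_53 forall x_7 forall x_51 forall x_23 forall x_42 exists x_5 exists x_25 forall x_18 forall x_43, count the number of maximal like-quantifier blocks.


Alternations = 2.
Blocks = alternations + 1 = 3

3


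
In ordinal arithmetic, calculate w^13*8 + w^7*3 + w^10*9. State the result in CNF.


Ordinal addition (w^13*8 + w^7*3) + w^10*9:
alpha's leading term has exponent 13 > beta's exponent 10, so it survives.
alpha's tail term has exponent 7 < beta's exponent 10, so it is absorbed by beta.
In ordinal addition, any term followed by a strictly larger-exponent term is absorbed.
Result = w^13*8 + w^10*9

w^13*8 + w^10*9


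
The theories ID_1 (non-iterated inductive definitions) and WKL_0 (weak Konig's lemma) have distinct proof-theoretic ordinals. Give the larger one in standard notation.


Proof-theoretic ordinal of ID_1 (non-iterated inductive definitions): psi_0(epsilon_{Omega+1})
Proof-theoretic ordinal of WKL_0 (weak Konig's lemma): omega^omega
Comparing: omega^omega < psi_0(epsilon_{Omega+1}).
The larger ordinal is psi_0(epsilon_{Omega+1}) (from ID_1 (non-iterated inductive definitions)).

psi_0(epsilon_{Omega+1})


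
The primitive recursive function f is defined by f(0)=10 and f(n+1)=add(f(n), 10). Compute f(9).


f(0) = 10
f(1) = add(f(0), 10) = add(10, 10) = 20
f(2) = add(f(1), 10) = add(20, 10) = 30
f(3) = add(f(2), 10) = add(30, 10) = 40
f(4) = add(f(3), 10) = add(40, 10) = 50
f(5) = add(f(4), 10) = add(50, 10) = 60
f(6) = add(f(5), 10) = add(60, 10) = 70
f(7) = add(f(6), 10) = add(70, 10) = 80
f(8) = add(f(7), 10) = add(80, 10) = 90
f(9) = add(f(8), 10) = add(90, 10) = 100


100


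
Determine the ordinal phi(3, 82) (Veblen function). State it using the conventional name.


phi(3, 82):
phi(3, beta) = eta_beta (the beta-th eta number, fixed point of zeta).
phi(3, 82) = eta_82

eta_82


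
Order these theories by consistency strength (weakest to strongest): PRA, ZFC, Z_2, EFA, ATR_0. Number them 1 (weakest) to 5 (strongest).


Ordering by consistency strength:
1. EFA
2. PRA
3. ATR_0
4. Z_2
5. ZFC


PRA=2, ZFC=5, Z_2=4, EFA=1, ATR_0=3


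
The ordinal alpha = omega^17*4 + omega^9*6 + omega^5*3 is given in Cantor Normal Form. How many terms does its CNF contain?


CNF: omega^17*4 + omega^9*6 + omega^5*3
Count the summands separated by '+':
  term 1: omega^17*4
  term 2: omega^9*6
  term 3: omega^5*3
Total terms = 3

3


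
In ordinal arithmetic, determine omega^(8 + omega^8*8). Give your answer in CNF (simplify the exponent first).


omega^(8 + omega^8*8):
In ordinal addition a term is absorbed by a following term of strictly larger exponent: 0 < 8, so 8 + omega^8*8 = omega^8*8.
omega raised to a CNF ordinal is a single CNF term: Result = omega^(omega^8*8)

omega^(omega^8*8)


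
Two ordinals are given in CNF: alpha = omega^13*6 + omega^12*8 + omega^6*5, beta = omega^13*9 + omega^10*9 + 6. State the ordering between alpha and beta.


Compare term by term from highest exponent:
alpha = omega^13*6 + omega^12*8 + omega^6*5
beta = omega^13*9 + omega^10*9 + 6
Term 1: alpha has omega^13*6, beta has omega^13*9
Term 2: alpha has omega^12*8, beta has omega^10*9
Term 3: alpha has omega^6*5, beta has omega^0*6
Result: alpha < beta

alpha < beta


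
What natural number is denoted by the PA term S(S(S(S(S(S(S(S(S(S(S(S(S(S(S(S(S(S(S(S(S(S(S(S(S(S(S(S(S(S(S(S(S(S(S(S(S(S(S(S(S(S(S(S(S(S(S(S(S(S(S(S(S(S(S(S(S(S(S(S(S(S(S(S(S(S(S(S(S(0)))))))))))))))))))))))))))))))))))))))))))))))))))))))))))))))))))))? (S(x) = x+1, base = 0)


Counting successors applied to 0:
69 applications of S to 0 = 69

69


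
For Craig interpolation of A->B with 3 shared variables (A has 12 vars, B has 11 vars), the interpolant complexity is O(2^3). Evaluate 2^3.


Shared atoms = 3
Craig interpolant size bound = 2^3
= 8

8


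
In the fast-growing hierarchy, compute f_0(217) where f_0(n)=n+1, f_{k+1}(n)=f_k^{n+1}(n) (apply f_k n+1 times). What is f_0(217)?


f_0(217) = 217 + 1 = 218

218


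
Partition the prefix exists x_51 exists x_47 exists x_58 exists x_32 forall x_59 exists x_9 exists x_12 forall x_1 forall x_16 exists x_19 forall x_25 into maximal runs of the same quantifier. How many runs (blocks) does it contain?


Alternations = 5.
Blocks = alternations + 1 = 6

6


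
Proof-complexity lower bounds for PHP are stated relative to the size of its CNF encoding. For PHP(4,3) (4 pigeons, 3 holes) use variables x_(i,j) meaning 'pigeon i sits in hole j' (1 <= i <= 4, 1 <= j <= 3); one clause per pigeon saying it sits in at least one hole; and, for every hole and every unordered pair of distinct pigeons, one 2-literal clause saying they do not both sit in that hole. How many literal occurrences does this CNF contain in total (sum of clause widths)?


PHP(4,3): 4 pigeons, 3 holes, 4*3 = 12 variables.
- pigeon clauses: one per pigeon -> 4 clauses of width 3 -> 12 literals
- hole clauses: 3 holes * C(4,2) = 3 * 6 -> 18 clauses of width 2 -> 36 literals
Total literal occurrences = 12 + 36 = 48

48


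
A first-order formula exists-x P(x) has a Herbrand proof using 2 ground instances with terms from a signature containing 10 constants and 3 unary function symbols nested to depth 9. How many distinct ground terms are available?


Herbrand terms by depth:
Depth 0: 10 constants
Depth 1: 30 new terms (running total: 40)
Depth 2: 90 new terms (running total: 130)
Depth 3: 270 new terms (running total: 400)
Depth 4: 810 new terms (running total: 1210)
Depth 5: 2430 new terms (running total: 3640)
Depth 6: 7290 new terms (running total: 10930)
Depth 7: 21870 new terms (running total: 32800)
Depth 8: 65610 new terms (running total: 98410)
Depth 9: 196830 new terms (running total: 295240)
Total distinct ground terms = 295240

295240


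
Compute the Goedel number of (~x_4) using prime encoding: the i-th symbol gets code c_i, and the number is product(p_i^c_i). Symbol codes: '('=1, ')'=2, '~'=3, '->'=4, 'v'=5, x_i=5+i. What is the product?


Formula: (~x_4)
Symbol codes: [1, 3, 9, 2]
Primes: [2, 3, 5, 7]
p_1^1 = 2^1 = 2
p_2^3 = 3^3 = 27
p_3^9 = 5^9 = 1953125
p_4^2 = 7^2 = 49
Product = 5167968750

5167968750


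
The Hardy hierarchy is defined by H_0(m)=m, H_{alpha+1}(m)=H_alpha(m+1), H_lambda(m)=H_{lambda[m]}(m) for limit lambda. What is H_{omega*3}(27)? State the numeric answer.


H_{omega*3}(27):
For the Hardy hierarchy, H_{omega*k}(n) = 2^k * n.
2^3 = 8.
8 * 27 = 216

216


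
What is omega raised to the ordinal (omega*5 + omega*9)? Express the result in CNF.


omega^(omega*5 + omega*9):
Both terms of the exponent have the same exponent 1, so they merge: omega*5 + omega*9 = omega*(5+9) = omega*14.
omega raised to a CNF ordinal is a single CNF term: Result = omega^(omega*14)

omega^(omega*14)


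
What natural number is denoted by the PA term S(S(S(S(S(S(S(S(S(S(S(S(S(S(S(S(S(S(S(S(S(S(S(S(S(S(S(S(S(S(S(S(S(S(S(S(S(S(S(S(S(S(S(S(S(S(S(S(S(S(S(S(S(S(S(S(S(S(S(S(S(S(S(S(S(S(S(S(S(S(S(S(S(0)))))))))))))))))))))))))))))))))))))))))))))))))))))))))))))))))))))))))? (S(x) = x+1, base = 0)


Counting successors applied to 0:
73 applications of S to 0 = 73

73


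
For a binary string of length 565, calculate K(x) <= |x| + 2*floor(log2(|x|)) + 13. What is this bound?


floor(log2(565)) = 9
2 * 9 = 18
K(x) <= 565 + 18 + 13 = 596

596


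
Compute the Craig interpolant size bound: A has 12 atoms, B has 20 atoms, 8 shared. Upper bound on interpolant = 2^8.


Shared atoms = 8
Craig interpolant size bound = 2^8
= 256

256


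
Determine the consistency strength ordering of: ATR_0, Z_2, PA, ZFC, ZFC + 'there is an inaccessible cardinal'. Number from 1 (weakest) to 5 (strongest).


Ordering by consistency strength:
1. PA
2. ATR_0
3. Z_2
4. ZFC
5. ZFC + 'there is an inaccessible cardinal'


ATR_0=2, Z_2=3, PA=1, ZFC=4, ZFC + 'there is an inaccessible cardinal'=5


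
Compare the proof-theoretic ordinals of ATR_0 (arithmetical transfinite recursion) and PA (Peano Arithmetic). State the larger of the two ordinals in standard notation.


Proof-theoretic ordinal of ATR_0 (arithmetical transfinite recursion): Gamma_0
Proof-theoretic ordinal of PA (Peano Arithmetic): epsilon_0
Comparing: epsilon_0 < Gamma_0.
The larger ordinal is Gamma_0 (from ATR_0 (arithmetical transfinite recursion)).

Gamma_0


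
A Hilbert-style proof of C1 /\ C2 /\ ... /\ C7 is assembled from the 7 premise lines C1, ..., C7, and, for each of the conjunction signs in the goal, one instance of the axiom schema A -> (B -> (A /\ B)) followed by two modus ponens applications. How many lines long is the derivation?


Conjoining 7 premises:
- 7 premise lines
- the goal has 6 conjunction signs; each costs 1 axiom instance + 2 MP = 3 lines: 3 * 6 = 18
Total = 7 + 18 = 25 lines.

25


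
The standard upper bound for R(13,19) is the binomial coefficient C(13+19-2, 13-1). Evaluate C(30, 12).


R(13,19) <= C(13+19-2, 13-1) = C(30, 12)
C(30, 12) = 30! / (12! * 18!)
= 86493225

86493225


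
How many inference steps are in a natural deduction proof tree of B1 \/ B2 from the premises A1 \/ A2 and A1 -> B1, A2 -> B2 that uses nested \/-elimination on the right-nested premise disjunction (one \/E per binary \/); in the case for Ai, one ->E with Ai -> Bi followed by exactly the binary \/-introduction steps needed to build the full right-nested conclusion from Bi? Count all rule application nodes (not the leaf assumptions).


Constructive dilemma with 2 branches, all disjunctions right-nested:
- \/E: the premise has 1 binary \/, each eliminated once: 1 nodes.
- ->E: one per case (Ai with Ai -> Bi gives Bi): 2 nodes.
- \/I: in case i < n, Bi needs 1 step to form Bi \/ (B(i+1) \/ ...) and then i-1 steps to prepend B(i-1), ..., B1, i.e. i steps; in case i = n, B2 needs 1 prepend steps.
  \/I total = (1 + 2 + ... + 1) + 1 = 1 + 1 = 2 nodes.
Total = 1 + 2 + 2 = 5

5


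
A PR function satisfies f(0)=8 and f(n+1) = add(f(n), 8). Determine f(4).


f(0) = 8
f(1) = add(f(0), 8) = add(8, 8) = 16
f(2) = add(f(1), 8) = add(16, 8) = 24
f(3) = add(f(2), 8) = add(24, 8) = 32
f(4) = add(f(3), 8) = add(32, 8) = 40


40


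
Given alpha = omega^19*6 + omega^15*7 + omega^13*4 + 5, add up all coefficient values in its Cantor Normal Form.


CNF: omega^19*6 + omega^15*7 + omega^13*4 + 5
Coefficients: 6 + 7 + 4 + 5 = 22

22


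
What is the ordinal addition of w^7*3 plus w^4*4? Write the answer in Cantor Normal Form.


Ordinal addition w^7*3 + w^4*4:
Leading exponent of alpha (7) > leading exponent of beta (4).
Since alpha's term has higher exponent than beta's leading term,
the sum is simply alpha followed by beta.
Result = w^7*3 + w^4*4

w^7*3 + w^4*4


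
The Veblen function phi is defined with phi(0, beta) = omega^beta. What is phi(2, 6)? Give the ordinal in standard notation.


phi(2, 6):
phi(2, beta) = zeta_beta (the beta-th zeta number, fixed point of epsilon).
phi(2, 6) = zeta_6

zeta_6


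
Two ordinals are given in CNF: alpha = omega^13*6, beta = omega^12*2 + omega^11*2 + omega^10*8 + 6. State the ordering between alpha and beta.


Compare term by term from highest exponent:
alpha = omega^13*6
beta = omega^12*2 + omega^11*2 + omega^10*8 + 6
Term 1: alpha has omega^13*6, beta has omega^12*2
Term 2: alpha has omega^0*0, beta has omega^11*2
Term 3: alpha has omega^0*0, beta has omega^10*8
Term 4: alpha has omega^0*0, beta has omega^0*6
Result: alpha > beta

alpha > beta


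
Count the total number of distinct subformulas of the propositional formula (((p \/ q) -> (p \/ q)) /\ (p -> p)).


Formula: (((p \/ q) -> (p \/ q)) /\ (p -> p))
Subformulas found:
  1. q
  2. p
  3. (p -> p)
  4. (p \/ q)
  5. ((p \/ q) -> (p \/ q))
  6. (((p \/ q) -> (p \/ q)) /\ (p -> p))
Total distinct subformulas = 6

6


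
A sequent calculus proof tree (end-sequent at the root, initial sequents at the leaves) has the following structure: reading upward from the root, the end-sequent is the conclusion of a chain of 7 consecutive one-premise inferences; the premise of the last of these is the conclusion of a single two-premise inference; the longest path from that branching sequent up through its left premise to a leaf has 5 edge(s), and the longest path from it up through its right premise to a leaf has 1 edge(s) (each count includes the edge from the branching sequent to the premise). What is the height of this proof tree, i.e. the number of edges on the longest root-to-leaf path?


Longest path through the left premise: 5 edges (measured from the branching sequent)
Longest path through the right premise: 1 edges
Height of the subtree rooted at the branching sequent: max(5, 1) = 5
The branching sequent sits 7 edges above the root (the chain of one-premise inferences), so height = 5 + 7 = 12

12


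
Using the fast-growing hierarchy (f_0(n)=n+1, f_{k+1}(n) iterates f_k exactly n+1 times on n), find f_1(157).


f_1(157) = f_0^158(157)
f_0 adds 1 each time, applied 158 times.
f_1(157) = 157 + 158 = 315

315


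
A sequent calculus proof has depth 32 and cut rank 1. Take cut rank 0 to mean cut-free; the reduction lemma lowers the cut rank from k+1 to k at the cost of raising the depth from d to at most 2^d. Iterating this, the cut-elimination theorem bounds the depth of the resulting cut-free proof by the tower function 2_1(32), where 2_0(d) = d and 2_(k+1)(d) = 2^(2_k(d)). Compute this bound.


Each rank reduction sends depth d to at most 2^d; cut rank r needs r reductions.
2_0(32) = 32
2_1(32) = 2^32 = 4294967296
Cut-free depth bound = 4294967296

4294967296


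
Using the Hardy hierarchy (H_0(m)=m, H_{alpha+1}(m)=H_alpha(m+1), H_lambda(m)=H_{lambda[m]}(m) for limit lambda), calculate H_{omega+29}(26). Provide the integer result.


H_{omega+29}(26):
Unwind the 29 successor steps: H_{omega+29}(26) = H_omega(26+29) = H_omega(55).
H_omega(m) = H_m(m) = m + m = 2m.
Result = 2 * 55 = 110

110


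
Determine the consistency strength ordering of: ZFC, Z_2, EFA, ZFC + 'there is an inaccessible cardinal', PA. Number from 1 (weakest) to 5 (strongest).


Ordering by consistency strength:
1. EFA
2. PA
3. Z_2
4. ZFC
5. ZFC + 'there is an inaccessible cardinal'


ZFC=4, Z_2=3, EFA=1, ZFC + 'there is an inaccessible cardinal'=5, PA=2


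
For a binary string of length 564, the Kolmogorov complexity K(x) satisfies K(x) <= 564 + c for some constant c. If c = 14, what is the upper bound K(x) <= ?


K(x) <= |x| + c = 564 + 14 = 578

578


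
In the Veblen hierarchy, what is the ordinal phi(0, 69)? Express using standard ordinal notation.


phi(0, 69):
phi(0, beta) = omega^beta by definition.
phi(0, 69) = omega^69

omega^69


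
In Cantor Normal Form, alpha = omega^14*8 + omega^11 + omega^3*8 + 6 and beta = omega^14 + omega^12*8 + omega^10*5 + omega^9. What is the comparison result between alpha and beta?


Compare term by term from highest exponent:
alpha = omega^14*8 + omega^11 + omega^3*8 + 6
beta = omega^14 + omega^12*8 + omega^10*5 + omega^9
Term 1: alpha has omega^14*8, beta has omega^14*1
Term 2: alpha has omega^11*1, beta has omega^12*8
Term 3: alpha has omega^3*8, beta has omega^10*5
Term 4: alpha has omega^0*6, beta has omega^9*1
Result: alpha > beta

alpha > beta


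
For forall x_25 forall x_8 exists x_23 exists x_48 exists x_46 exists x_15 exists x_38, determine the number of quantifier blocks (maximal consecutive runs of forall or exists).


Alternations = 1.
Blocks = alternations + 1 = 2

2


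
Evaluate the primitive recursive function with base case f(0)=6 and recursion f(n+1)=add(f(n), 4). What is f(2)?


f(0) = 6
f(1) = add(f(0), 4) = add(6, 4) = 10
f(2) = add(f(1), 4) = add(10, 4) = 14


14


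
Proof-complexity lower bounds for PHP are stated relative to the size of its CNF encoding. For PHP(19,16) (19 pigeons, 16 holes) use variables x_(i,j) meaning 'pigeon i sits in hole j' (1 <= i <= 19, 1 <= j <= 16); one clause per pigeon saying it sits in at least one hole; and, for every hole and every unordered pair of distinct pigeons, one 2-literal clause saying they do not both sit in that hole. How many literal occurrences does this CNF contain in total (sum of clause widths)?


PHP(19,16): 19 pigeons, 16 holes, 19*16 = 304 variables.
- pigeon clauses: one per pigeon -> 19 clauses of width 16 -> 304 literals
- hole clauses: 16 holes * C(19,2) = 16 * 171 -> 2736 clauses of width 2 -> 5472 literals
Total literal occurrences = 304 + 5472 = 5776

5776


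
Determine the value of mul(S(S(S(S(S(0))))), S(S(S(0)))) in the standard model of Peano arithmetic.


mul(S^5(0), S^3(0)):
S^5(0) = 5
S^3(0) = 3
5 * 3 = 15

15


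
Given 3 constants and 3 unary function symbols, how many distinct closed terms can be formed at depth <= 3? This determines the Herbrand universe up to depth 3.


Herbrand terms by depth:
Depth 0: 3 constants
Depth 1: 9 new terms (running total: 12)
Depth 2: 27 new terms (running total: 39)
Depth 3: 81 new terms (running total: 120)
Total distinct ground terms = 120

120


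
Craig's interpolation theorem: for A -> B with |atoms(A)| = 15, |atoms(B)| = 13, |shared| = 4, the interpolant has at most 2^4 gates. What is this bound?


Shared atoms = 4
Craig interpolant size bound = 2^4
= 16

16


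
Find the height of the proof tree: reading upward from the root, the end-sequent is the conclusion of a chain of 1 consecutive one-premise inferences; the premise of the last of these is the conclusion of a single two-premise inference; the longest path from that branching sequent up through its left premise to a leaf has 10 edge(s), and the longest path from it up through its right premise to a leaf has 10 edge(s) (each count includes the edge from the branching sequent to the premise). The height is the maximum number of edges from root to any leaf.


Longest path through the left premise: 10 edges (measured from the branching sequent)
Longest path through the right premise: 10 edges
Height of the subtree rooted at the branching sequent: max(10, 10) = 10
The branching sequent sits 1 edges above the root (the chain of one-premise inferences), so height = 10 + 1 = 11

11


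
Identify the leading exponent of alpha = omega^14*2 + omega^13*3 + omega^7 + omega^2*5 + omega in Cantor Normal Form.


CNF: omega^14*2 + omega^13*3 + omega^7 + omega^2*5 + omega
The leading term is omega^14*2, which has exponent 14.

14


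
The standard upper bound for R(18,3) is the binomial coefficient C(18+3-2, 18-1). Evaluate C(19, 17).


R(18,3) <= C(18+3-2, 18-1) = C(19, 17)
C(19, 17) = 19! / (17! * 2!)
= 171

171


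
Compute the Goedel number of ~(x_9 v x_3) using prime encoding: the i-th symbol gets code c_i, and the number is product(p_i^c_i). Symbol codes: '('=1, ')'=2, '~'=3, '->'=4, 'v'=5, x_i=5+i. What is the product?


Formula: ~(x_9 v x_3)
Symbol codes: [3, 1, 14, 5, 8, 2]
Primes: [2, 3, 5, 7, 11, 13]
p_1^3 = 2^3 = 8
p_2^1 = 3^1 = 3
p_3^14 = 5^14 = 6103515625
p_4^5 = 7^5 = 16807
p_5^8 = 11^8 = 214358881
p_6^2 = 13^2 = 169
Product = 89188670140345166015625000

89188670140345166015625000


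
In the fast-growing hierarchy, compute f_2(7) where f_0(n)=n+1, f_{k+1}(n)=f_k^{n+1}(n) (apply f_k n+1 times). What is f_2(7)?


f_2(7) = f_1^8(7)
f_1(m) = 2m + 1.
Iterating: f_1^k(n) = 2^k*(n+1) - 1.
f_2(7) = 2^8*(7+1) - 1 = 256*8 - 1 = 2047

2047


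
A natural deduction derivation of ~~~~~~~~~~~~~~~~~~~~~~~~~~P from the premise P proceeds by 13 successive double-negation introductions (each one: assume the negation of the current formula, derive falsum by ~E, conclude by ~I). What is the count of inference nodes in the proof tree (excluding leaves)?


Each double-negation introduction (from C infer ~~C) uses 2 inference nodes: one ~E (C and ~C give falsum) and one ~I (discharge ~C).
13 double negations = 13 * 2 = 26 inference nodes.

26


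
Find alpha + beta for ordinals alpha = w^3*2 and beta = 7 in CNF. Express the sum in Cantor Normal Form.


Ordinal addition w^3*2 + 7:
Leading exponent of alpha (3) > leading exponent of beta (0).
Since alpha's term has higher exponent than beta's leading term,
the sum is simply alpha followed by beta.
Result = w^3*2 + 7

w^3*2 + 7


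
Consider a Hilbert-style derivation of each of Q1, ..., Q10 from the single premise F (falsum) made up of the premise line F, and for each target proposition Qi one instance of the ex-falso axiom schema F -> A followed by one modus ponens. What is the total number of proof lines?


Ex falso, line by line:
- 1 premise line (F)
- 10 targets, each needing 1 axiom instance (F -> Qi) + 1 MP = 2 lines: 2 * 10 = 20
Total = 1 + 20 = 21 lines.

21


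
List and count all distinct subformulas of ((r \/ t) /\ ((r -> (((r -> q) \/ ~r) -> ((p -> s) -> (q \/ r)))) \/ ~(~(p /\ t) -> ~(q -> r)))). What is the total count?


Formula: ((r \/ t) /\ ((r -> (((r -> q) \/ ~r) -> ((p -> s) -> (q \/ r)))) \/ ~(~(p /\ t) -> ~(q -> r))))
Subformulas found:
  1. r
  2. q
  3. s
  4. t
  5. p
  6. ~r
  7. (p -> s)
  8. (r -> q)
  9. (r \/ t)
  10. (q \/ r)
  11. (q -> r)
  12. (p /\ t)
  13. ~(p /\ t)
  14. ~(q -> r)
  15. ((r -> q) \/ ~r)
  16. ((p -> s) -> (q \/ r))
  17. (~(p /\ t) -> ~(q -> r))
  18. ~(~(p /\ t) -> ~(q -> r))
  19. (((r -> q) \/ ~r) -> ((p -> s) -> (q \/ r)))
  20. (r -> (((r -> q) \/ ~r) -> ((p -> s) -> (q \/ r))))
  21. ((r -> (((r -> q) \/ ~r) -> ((p -> s) -> (q \/ r)))) \/ ~(~(p /\ t) -> ~(q -> r)))
  22. ((r \/ t) /\ ((r -> (((r -> q) \/ ~r) -> ((p -> s) -> (q \/ r)))) \/ ~(~(p /\ t) -> ~(q -> r))))
Total distinct subformulas = 22

22


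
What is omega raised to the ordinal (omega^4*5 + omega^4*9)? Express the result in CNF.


omega^(omega^4*5 + omega^4*9):
Both terms of the exponent have the same exponent 4, so they merge: omega^4*5 + omega^4*9 = omega^4*(5+9) = omega^4*14.
omega raised to a CNF ordinal is a single CNF term: Result = omega^(omega^4*14)

omega^(omega^4*14)
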